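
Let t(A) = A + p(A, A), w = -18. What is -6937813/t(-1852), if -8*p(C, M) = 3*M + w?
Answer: 27751252/4621 ≈ 6005.5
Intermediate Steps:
p(C, M) = 9/4 - 3*M/8 (p(C, M) = -(3*M - 18)/8 = -(-18 + 3*M)/8 = 9/4 - 3*M/8)
t(A) = 9/4 + 5*A/8 (t(A) = A + (9/4 - 3*A/8) = 9/4 + 5*A/8)
-6937813/t(-1852) = -6937813/(9/4 + (5/8)*(-1852)) = -6937813/(9/4 - 2315/2) = -6937813/(-4621/4) = -6937813*(-4/4621) = 27751252/4621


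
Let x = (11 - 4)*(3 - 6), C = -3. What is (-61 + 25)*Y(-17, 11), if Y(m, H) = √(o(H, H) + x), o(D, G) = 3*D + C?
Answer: -108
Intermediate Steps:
o(D, G) = -3 + 3*D (o(D, G) = 3*D - 3 = -3 + 3*D)
x = -21 (x = 7*(-3) = -21)
Y(m, H) = √(-24 + 3*H) (Y(m, H) = √((-3 + 3*H) - 21) = √(-24 + 3*H))
(-61 + 25)*Y(-17, 11) = (-61 + 25)*√(-24 + 3*11) = -36*√(-24 + 33) = -36*√9 = -36*3 = -108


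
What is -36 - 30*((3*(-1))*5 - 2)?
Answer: 474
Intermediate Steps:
-36 - 30*((3*(-1))*5 - 2) = -36 - 30*(-3*5 - 2) = -36 - 30*(-15 - 2) = -36 - 30*(-17) = -36 + 510 = 474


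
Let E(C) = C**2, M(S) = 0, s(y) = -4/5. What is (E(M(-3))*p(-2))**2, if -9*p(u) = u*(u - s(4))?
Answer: 0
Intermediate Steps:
s(y) = -4/5 (s(y) = -4*1/5 = -4/5)
p(u) = -u*(4/5 + u)/9 (p(u) = -u*(u - 1*(-4/5))/9 = -u*(u + 4/5)/9 = -u*(4/5 + u)/9)
(E(M(-3))*p(-2))**2 = (0**2*(-1/45*(-2)*(4 + 5*(-2))))**2 = (0*(-1/45*(-2)*(4 - 10)))**2 = (0*(-1/45*(-2)*(-6)))**2 = (0*(-4/15))**2 = 0**2 = 0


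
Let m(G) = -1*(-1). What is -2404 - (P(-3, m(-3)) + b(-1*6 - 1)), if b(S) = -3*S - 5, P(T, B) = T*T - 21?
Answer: -2408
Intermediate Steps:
m(G) = 1
P(T, B) = -21 + T² (P(T, B) = T² - 21 = -21 + T²)
b(S) = -5 - 3*S
-2404 - (P(-3, m(-3)) + b(-1*6 - 1)) = -2404 - ((-21 + (-3)²) + (-5 - 3*(-1*6 - 1))) = -2404 - ((-21 + 9) + (-5 - 3*(-6 - 1))) = -2404 - (-12 + (-5 - 3*(-7))) = -2404 - (-12 + (-5 + 21)) = -2404 - (-12 + 16) = -2404 - 1*4 = -2404 - 4 = -2408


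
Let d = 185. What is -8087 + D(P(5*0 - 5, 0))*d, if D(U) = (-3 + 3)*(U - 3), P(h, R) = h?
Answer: -8087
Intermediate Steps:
D(U) = 0 (D(U) = 0*(-3 + U) = 0)
-8087 + D(P(5*0 - 5, 0))*d = -8087 + 0*185 = -8087 + 0 = -8087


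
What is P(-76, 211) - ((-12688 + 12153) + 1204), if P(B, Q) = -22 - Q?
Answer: -902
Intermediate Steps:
P(-76, 211) - ((-12688 + 12153) + 1204) = (-22 - 1*211) - ((-12688 + 12153) + 1204) = (-22 - 211) - (-535 + 1204) = -233 - 1*669 = -233 - 669 = -902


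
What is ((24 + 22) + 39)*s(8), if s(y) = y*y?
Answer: 5440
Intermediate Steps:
s(y) = y²
((24 + 22) + 39)*s(8) = ((24 + 22) + 39)*8² = (46 + 39)*64 = 85*64 = 5440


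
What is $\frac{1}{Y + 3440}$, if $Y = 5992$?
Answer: $\frac{1}{9432} \approx 0.00010602$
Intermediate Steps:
$\frac{1}{Y + 3440} = \frac{1}{5992 + 3440} = \frac{1}{9432}$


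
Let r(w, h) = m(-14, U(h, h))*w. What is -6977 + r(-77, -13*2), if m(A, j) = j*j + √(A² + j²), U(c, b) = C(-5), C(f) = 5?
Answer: -8902 - 77*√221 ≈ -10047.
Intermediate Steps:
U(c, b) = 5
m(A, j) = j² + √(A² + j²)
r(w, h) = w*(25 + √221) (r(w, h) = (5² + √((-14)² + 5²))*w = (25 + √(196 + 25))*w = (25 + √221)*w = w*(25 + √221))
-6977 + r(-77, -13*2) = -6977 - 77*(25 + √221) = -6977 + (-1925 - 77*√221) = -8902 - 77*√221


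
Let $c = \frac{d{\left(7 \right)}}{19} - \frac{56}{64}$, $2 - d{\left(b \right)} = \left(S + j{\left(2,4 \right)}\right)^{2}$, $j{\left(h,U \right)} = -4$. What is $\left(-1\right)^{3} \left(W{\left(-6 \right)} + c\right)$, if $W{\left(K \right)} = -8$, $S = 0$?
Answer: $\frac{1461}{152} \approx 9.6118$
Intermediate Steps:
$d{\left(b \right)} = -14$ ($d{\left(b \right)} = 2 - \left(0 - 4\right)^{2} = 2 - \left(-4\right)^{2} = 2 - 16 = -14$)
$c = - \frac{245}{152}$ ($c = - \frac{14}{19} - \frac{56}{64} = \left(-14\right) \frac{1}{19} - \frac{7}{8} = - \frac{14}{19} - \frac{7}{8} = - \frac{245}{152} \approx -1.6118$)
$\left(-1\right)^{3} \left(W{\left(-6 \right)} + c\right) = \left(-1\right)^{3} \left(-8 - \frac{245}{152}\right) = \left(-1\right) \left(- \frac{1461}{152}\right) = \frac{1461}{152}$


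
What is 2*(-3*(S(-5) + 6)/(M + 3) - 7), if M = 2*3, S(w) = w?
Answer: -44/3 ≈ -14.667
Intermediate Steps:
M = 6
2*(-3*(S(-5) + 6)/(M + 3) - 7) = 2*(-3*(-5 + 6)/(6 + 3) - 7) = 2*(-3/9 - 7) = 2*(-3*⅑ - 7) = 2*(-⅓ - 7) = 2*(-22/3) = -44/3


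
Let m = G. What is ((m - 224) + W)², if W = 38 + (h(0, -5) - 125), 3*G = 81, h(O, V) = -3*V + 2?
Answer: 71289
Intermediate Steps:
h(O, V) = 2 - 3*V
G = 27 (G = (⅓)*81 = 27)
m = 27
W = -70 (W = 38 + ((2 - 3*(-5)) - 125) = 38 + ((2 + 15) - 125) = 38 + (17 - 125) = 38 - 108 = -70)
((m - 224) + W)² = ((27 - 224) - 70)² = (-197 - 70)² = (-267)² = 71289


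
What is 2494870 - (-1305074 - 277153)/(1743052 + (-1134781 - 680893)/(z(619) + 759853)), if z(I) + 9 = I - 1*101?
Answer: 1653286943582473337/662674344575 ≈ 2.4949e+6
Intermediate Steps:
z(I) = -110 + I (z(I) = -9 + (I - 1*101) = -9 + (I - 101) = -9 + (-101 + I) = -110 + I)
2494870 - (-1305074 - 277153)/(1743052 + (-1134781 - 680893)/(z(619) + 759853)) = 2494870 - (-1305074 - 277153)/(1743052 + (-1134781 - 680893)/((-110 + 619) + 759853)) = 2494870 - (-1582227)/(1743052 - 1815674/(509 + 759853)) = 2494870 - (-1582227)/(1743052 - 1815674/760362) = 2494870 - (-1582227)/(1743052 - 1815674*1/760362) = 2494870 - (-1582227)/(1743052 - 907837/380181) = 2494870 - (-1582227)/662674344575/380181 = 2494870 - (-1582227)*380181/662674344575 = 2494870 - 1*(-601532643087/662674344575) = 2494870 + 601532643087/662674344575 = 1653286943582473337/662674344575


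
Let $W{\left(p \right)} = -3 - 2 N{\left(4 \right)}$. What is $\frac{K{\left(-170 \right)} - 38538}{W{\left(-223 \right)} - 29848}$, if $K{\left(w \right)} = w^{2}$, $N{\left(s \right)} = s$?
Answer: $\frac{9638}{29859} \approx 0.32278$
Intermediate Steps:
$W{\left(p \right)} = -11$ ($W{\left(p \right)} = -3 - 8 = -11$)
$\frac{K{\left(-170 \right)} - 38538}{W{\left(-223 \right)} - 29848} = \frac{\left(-170\right)^{2} - 38538}{-11 - 29848} = \frac{28900 - 38538}{-29859} = \left(-9638\right) \left(- \frac{1}{29859}\right) = \frac{9638}{29859}$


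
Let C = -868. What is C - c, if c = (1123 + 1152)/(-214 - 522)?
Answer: -636573/736 ≈ -864.91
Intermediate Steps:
c = -2275/736 (c = 2275/(-736) = 2275*(-1/736) = -2275/736 ≈ -3.0910)
C - c = -868 - 1*(-2275/736) = -868 + 2275/736 = -636573/736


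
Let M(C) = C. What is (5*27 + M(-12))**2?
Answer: 15129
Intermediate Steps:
(5*27 + M(-12))**2 = (5*27 - 12)**2 = (135 - 12)**2 = 123**2 = 15129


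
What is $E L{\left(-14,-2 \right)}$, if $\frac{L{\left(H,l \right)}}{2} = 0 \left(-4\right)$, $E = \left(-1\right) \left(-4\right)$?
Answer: $0$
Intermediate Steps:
$E = 4$
$L{\left(H,l \right)} = 0$ ($L{\left(H,l \right)} = 2 \cdot 0 \left(-4\right) = 2 \cdot 0 = 0$)
$E L{\left(-14,-2 \right)} = 4 \cdot 0 = 0$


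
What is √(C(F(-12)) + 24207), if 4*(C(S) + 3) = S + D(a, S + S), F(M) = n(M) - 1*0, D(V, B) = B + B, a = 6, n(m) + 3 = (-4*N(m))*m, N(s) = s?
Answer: √93921/2 ≈ 153.23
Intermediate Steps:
n(m) = -3 - 4*m² (n(m) = -3 + (-4*m)*m = -3 - 4*m²)
D(V, B) = 2*B
F(M) = -3 - 4*M² (F(M) = (-3 - 4*M²) - 1*0 = (-3 - 4*M²) + 0 = -3 - 4*M²)
C(S) = -3 + 5*S/4 (C(S) = -3 + (S + 2*(S + S))/4 = -3 + (S + 2*(2*S))/4 = -3 + (S + 4*S)/4 = -3 + (5*S)/4 = -3 + 5*S/4)
√(C(F(-12)) + 24207) = √((-3 + 5*(-3 - 4*(-12)²)/4) + 24207) = √((-3 + 5*(-3 - 4*144)/4) + 24207) = √((-3 + 5*(-3 - 576)/4) + 24207) = √((-3 + (5/4)*(-579)) + 24207) = √((-3 - 2895/4) + 24207) = √(-2907/4 + 24207) = √(93921/4) = √93921/2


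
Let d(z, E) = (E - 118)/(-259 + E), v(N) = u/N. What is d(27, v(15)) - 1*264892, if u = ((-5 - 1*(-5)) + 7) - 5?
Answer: -1028573868/3883 ≈ -2.6489e+5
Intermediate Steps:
u = 2 (u = ((-5 + 5) + 7) - 5 = (0 + 7) - 5 = 7 - 5 = 2)
v(N) = 2/N
d(z, E) = (-118 + E)/(-259 + E)
d(27, v(15)) - 1*264892 = (-118 + 2/15)/(-259 + 2/15) - 1*264892 = (-118 + 2*(1/15))/(-259 + 2*(1/15)) - 264892 = (-118 + 2/15)/(-259 + 2/15) - 264892 = -1768/15/(-3883/15) - 264892 = -15/3883*(-1768/15) - 264892 = 1768/3883 - 264892 = -1028573868/3883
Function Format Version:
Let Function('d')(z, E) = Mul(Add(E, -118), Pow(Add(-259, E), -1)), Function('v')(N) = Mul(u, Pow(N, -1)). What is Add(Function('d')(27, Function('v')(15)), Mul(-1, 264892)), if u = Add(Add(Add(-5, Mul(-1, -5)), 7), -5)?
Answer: Rational(-1028573868, 3883) ≈ -2.6489e+5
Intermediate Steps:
u = 2 (u = Add(Add(Add(-5, 5), 7), -5) = Add(Add(0, 7), -5) = Add(7, -5) = 2)
Function('v')(N) = Mul(2, Pow(N, -1))
Function('d')(z, E) = Mul(Pow(Add(-259, E), -1), Add(-118, E)) (Function('d')(z, E) = Mul(Add(-118, E), Pow(Add(-259, E), -1)) = Mul(Pow(Add(-259, E), -1), Add(-118, E)))
Add(Function('d')(27, Function('v')(15)), Mul(-1, 264892)) = Add(Mul(Pow(Add(-259, Mul(2, Pow(15, -1))), -1), Add(-118, Mul(2, Pow(15, -1)))), Mul(-1, 264892)) = Add(Mul(Pow(Add(-259, Mul(2, Rational(1, 15))), -1), Add(-118, Mul(2, Rational(1, 15)))), -264892) = Add(Mul(Pow(Add(-259, Rational(2, 15)), -1), Add(-118, Rational(2, 15))), -264892) = Add(Mul(Pow(Rational(-3883, 15), -1), Rational(-1768, 15)), -264892) = Add(Mul(Rational(-15, 3883), Rational(-1768, 15)), -264892) = Add(Rational(1768, 3883), -264892) = Rational(-1028573868, 3883)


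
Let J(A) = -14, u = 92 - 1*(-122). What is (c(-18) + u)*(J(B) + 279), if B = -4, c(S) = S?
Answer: 51940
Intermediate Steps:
u = 214 (u = 92 + 122 = 214)
(c(-18) + u)*(J(B) + 279) = (-18 + 214)*(-14 + 279) = 196*265 = 51940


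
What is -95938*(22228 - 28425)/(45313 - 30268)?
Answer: 594527786/15045 ≈ 39517.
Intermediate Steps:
-95938*(22228 - 28425)/(45313 - 30268) = -95938/(15045/(-6197)) = -95938/(15045*(-1/6197)) = -95938/(-15045/6197) = -95938*(-6197/15045) = 594527786/15045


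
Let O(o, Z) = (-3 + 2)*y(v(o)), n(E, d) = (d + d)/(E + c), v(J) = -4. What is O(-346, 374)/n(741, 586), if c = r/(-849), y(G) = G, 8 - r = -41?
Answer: 629060/248757 ≈ 2.5288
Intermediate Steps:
r = 49 (r = 8 - 1*(-41) = 8 + 41 = 49)
c = -49/849 (c = 49/(-849) = 49*(-1/849) = -49/849 ≈ -0.057715)
n(E, d) = 2*d/(-49/849 + E) (n(E, d) = (d + d)/(E - 49/849) = (2*d)/(-49/849 + E) = 2*d/(-49/849 + E))
O(o, Z) = 4 (O(o, Z) = (-3 + 2)*(-4) = -1*(-4) = 4)
O(-346, 374)/n(741, 586) = 4/((1698*586/(-49 + 849*741))) = 4/((1698*586/(-49 + 629109))) = 4/((1698*586/629060)) = 4/((1698*586*(1/629060))) = 4/(248757/157265) = 4*(157265/248757) = 629060/248757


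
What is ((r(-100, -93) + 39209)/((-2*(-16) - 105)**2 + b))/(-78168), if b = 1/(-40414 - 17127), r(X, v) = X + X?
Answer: -748205623/7989707303328 ≈ -9.3646e-5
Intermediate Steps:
r(X, v) = 2*X
b = -1/57541 (b = 1/(-57541) = -1/57541 ≈ -1.7379e-5)
((r(-100, -93) + 39209)/((-2*(-16) - 105)**2 + b))/(-78168) = ((2*(-100) + 39209)/((-2*(-16) - 105)**2 - 1/57541))/(-78168) = ((-200 + 39209)/((32 - 105)**2 - 1/57541))*(-1/78168) = (39009/((-73)**2 - 1/57541))*(-1/78168) = (39009/(5329 - 1/57541))*(-1/78168) = (39009/(306635988/57541))*(-1/78168) = (39009*(57541/306635988))*(-1/78168) = (748205623/102211996)*(-1/78168) = -748205623/7989707303328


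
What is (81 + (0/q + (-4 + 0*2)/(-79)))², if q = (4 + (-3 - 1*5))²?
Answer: 40998409/6241 ≈ 6569.2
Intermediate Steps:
q = 16 (q = (4 + (-3 - 5))² = (4 - 8)² = (-4)² = 16)
(81 + (0/q + (-4 + 0*2)/(-79)))² = (81 + (0/16 + (-4 + 0*2)/(-79)))² = (81 + (0*(1/16) + (-4 + 0)*(-1/79)))² = (81 + (0 - 4*(-1/79)))² = (81 + (0 + 4/79))² = (81 + 4/79)² = (6403/79)² = 40998409/6241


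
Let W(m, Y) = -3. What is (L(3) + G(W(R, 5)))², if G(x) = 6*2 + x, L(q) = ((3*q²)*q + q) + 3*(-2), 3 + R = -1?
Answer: 7569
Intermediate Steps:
R = -4 (R = -3 - 1 = -4)
L(q) = -6 + q + 3*q³ (L(q) = (3*q³ + q) - 6 = (q + 3*q³) - 6 = -6 + q + 3*q³)
G(x) = 12 + x
(L(3) + G(W(R, 5)))² = ((-6 + 3 + 3*3³) + (12 - 3))² = ((-6 + 3 + 3*27) + 9)² = ((-6 + 3 + 81) + 9)² = (78 + 9)² = 87² = 7569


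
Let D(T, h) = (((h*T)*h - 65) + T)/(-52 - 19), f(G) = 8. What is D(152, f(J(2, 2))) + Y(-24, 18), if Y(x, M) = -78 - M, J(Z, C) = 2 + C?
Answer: -16631/71 ≈ -234.24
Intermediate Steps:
D(T, h) = 65/71 - T/71 - T*h²/71 (D(T, h) = (((T*h)*h - 65) + T)/(-71) = ((T*h² - 65) + T)*(-1/71) = ((-65 + T*h²) + T)*(-1/71) = (-65 + T + T*h²)*(-1/71) = 65/71 - T/71 - T*h²/71)
D(152, f(J(2, 2))) + Y(-24, 18) = (65/71 - 1/71*152 - 1/71*152*8²) + (-78 - 1*18) = (65/71 - 152/71 - 1/71*152*64) + (-78 - 18) = (65/71 - 152/71 - 9728/71) - 96 = -9815/71 - 96 = -16631/71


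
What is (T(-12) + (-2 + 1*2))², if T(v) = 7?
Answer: 49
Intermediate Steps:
(T(-12) + (-2 + 1*2))² = (7 + (-2 + 1*2))² = (7 + (-2 + 2))² = (7 + 0)² = 7² = 49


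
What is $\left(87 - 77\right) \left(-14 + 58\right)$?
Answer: $440$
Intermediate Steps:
$\left(87 - 77\right) \left(-14 + 58\right) = 10 \cdot 44 = 440$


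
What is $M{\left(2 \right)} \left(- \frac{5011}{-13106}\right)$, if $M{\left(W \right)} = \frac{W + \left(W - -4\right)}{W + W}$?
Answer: $\frac{5011}{6553} \approx 0.76469$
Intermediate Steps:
$M{\left(W \right)} = \frac{4 + 2 W}{2 W}$ ($M{\left(W \right)} = \frac{W + \left(W + 4\right)}{2 W} = \left(W + \left(4 + W\right)\right) \frac{1}{2 W} = \left(4 + 2 W\right) \frac{1}{2 W} = \frac{4 + 2 W}{2 W}$)
$M{\left(2 \right)} \left(- \frac{5011}{-13106}\right) = \frac{2 + 2}{2} \left(- \frac{5011}{-13106}\right) = \frac{1}{2} \cdot 4 \left(\left(-5011\right) \left(- \frac{1}{13106}\right)\right) = 2 \cdot \frac{5011}{13106} = \frac{5011}{6553}$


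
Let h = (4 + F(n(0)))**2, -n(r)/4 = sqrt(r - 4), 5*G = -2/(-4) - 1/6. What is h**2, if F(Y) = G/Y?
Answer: (480 + I)**4/207360000 ≈ 255.99 + 2.1333*I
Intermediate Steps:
G = 1/15 (G = (-2/(-4) - 1/6)/5 = (-2*(-1/4) - 1*1/6)/5 = (1/2 - 1/6)/5 = (1/5)*(1/3) = 1/15 ≈ 0.066667)
n(r) = -4*sqrt(-4 + r) (n(r) = -4*sqrt(r - 4) = -4*sqrt(-4 + r))
F(Y) = 1/(15*Y)
h = (4 + I/120)**2 (h = (4 + 1/(15*((-4*sqrt(-4 + 0)))))**2 = (4 + 1/(15*((-8*I))))**2 = (4 + (I/8)/15)**2 = (4 + I/120)**2 ≈ 16.0 + 0.06667*I)
h**2 = ((480 + I)**2/14400)**2 = (480 + I)**4/207360000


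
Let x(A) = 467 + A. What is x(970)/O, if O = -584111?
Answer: -1437/584111 ≈ -0.0024601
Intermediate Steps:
x(970)/O = (467 + 970)/(-584111) = 1437*(-1/584111) = -1437/584111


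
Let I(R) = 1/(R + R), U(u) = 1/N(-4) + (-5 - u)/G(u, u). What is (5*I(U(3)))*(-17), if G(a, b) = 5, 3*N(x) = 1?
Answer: -425/14 ≈ -30.357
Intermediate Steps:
N(x) = ⅓ (N(x) = (⅓)*1 = ⅓)
U(u) = 2 - u/5 (U(u) = 1/(⅓) + (-5 - u)/5 = 1*3 + (-5 - u)*(⅕) = 3 + (-1 - u/5) = 2 - u/5)
I(R) = 1/(2*R)
(5*I(U(3)))*(-17) = (5*(1/(2*(2 - ⅕*3))))*(-17) = (5*(1/(2*(2 - ⅗))))*(-17) = (5*(1/(2*(7/5))))*(-17) = (5*((½)*(5/7)))*(-17) = (5*(5/14))*(-17) = (25/14)*(-17) = -425/14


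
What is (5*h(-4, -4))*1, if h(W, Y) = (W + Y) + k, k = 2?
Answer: -30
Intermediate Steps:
h(W, Y) = 2 + W + Y (h(W, Y) = (W + Y) + 2 = 2 + W + Y)
(5*h(-4, -4))*1 = (5*(2 - 4 - 4))*1 = (5*(-6))*1 = -30*1 = -30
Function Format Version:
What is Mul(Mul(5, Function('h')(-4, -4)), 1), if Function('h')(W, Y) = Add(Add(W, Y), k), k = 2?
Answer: -30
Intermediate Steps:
Function('h')(W, Y) = Add(2, W, Y) (Function('h')(W, Y) = Add(Add(W, Y), 2) = Add(2, W, Y))
Mul(Mul(5, Function('h')(-4, -4)), 1) = Mul(Mul(5, Add(2, -4, -4)), 1) = Mul(Mul(5, -6), 1) = Mul(-30, 1) = -30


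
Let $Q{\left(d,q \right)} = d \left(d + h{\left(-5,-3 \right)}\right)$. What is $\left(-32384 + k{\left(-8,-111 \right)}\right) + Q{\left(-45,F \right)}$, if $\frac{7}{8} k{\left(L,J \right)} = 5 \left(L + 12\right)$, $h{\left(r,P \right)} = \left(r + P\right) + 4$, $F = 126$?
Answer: $- \frac{211093}{7} \approx -30156.0$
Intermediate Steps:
$h{\left(r,P \right)} = 4 + P + r$ ($h{\left(r,P \right)} = \left(P + r\right) + 4 = 4 + P + r$)
$Q{\left(d,q \right)} = d \left(-4 + d\right)$ ($Q{\left(d,q \right)} = d \left(d - 4\right) = d \left(-4 + d\right)$)
$k{\left(L,J \right)} = \frac{480}{7} + \frac{40 L}{7}$ ($k{\left(L,J \right)} = \frac{8 \cdot 5 \left(L + 12\right)}{7} = \frac{8 \cdot 5 \left(12 + L\right)}{7} = \frac{8 \left(60 + 5 L\right)}{7} = \frac{480}{7} + \frac{40 L}{7}$)
$\left(-32384 + k{\left(-8,-111 \right)}\right) + Q{\left(-45,F \right)} = \left(-32384 + \left(\frac{480}{7} + \frac{40}{7} \left(-8\right)\right)\right) - 45 \left(-4 - 45\right) = \left(-32384 + \left(\frac{480}{7} - \frac{320}{7}\right)\right) - -2205 = \left(-32384 + \frac{160}{7}\right) + 2205 = - \frac{226528}{7} + 2205 = - \frac{211093}{7}$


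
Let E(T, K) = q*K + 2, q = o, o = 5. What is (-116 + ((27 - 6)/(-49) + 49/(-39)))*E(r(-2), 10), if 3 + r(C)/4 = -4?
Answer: -128512/21 ≈ -6119.6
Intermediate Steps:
q = 5
r(C) = -28 (r(C) = -12 + 4*(-4) = -12 - 16 = -28)
E(T, K) = 2 + 5*K (E(T, K) = 5*K + 2 = 2 + 5*K)
(-116 + ((27 - 6)/(-49) + 49/(-39)))*E(r(-2), 10) = (-116 + ((27 - 6)/(-49) + 49/(-39)))*(2 + 5*10) = (-116 + (21*(-1/49) + 49*(-1/39)))*(2 + 50) = (-116 + (-3/7 - 49/39))*52 = (-116 - 460/273)*52 = -32128/273*52 = -128512/21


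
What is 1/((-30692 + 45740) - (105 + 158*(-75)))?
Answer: 1/26793 ≈ 3.7323e-5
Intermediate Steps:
1/((-30692 + 45740) - (105 + 158*(-75))) = 1/(15048 - (105 - 11850)) = 1/(15048 - 1*(-11745)) = 1/(15048 + 11745) = 1/26793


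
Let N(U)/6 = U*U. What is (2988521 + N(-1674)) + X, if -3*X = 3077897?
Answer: 56328634/3 ≈ 1.8776e+7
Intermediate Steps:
X = -3077897/3 (X = -⅓*3077897 = -3077897/3 ≈ -1.0260e+6)
N(U) = 6*U² (N(U) = 6*(U*U) = 6*U²)
(2988521 + N(-1674)) + X = (2988521 + 6*(-1674)²) - 3077897/3 = (2988521 + 6*2802276) - 3077897/3 = (2988521 + 16813656) - 3077897/3 = 19802177 - 3077897/3 = 56328634/3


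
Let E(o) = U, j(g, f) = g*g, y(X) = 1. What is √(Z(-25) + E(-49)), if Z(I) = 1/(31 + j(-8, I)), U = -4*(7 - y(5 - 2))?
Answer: I*√216505/95 ≈ 4.8979*I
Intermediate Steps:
j(g, f) = g²
U = -24 (U = -4*(7 - 1*1) = -4*(7 - 1) = -4*6 = -24)
E(o) = -24
Z(I) = 1/95 (Z(I) = 1/(31 + (-8)²) = 1/(31 + 64) = 1/95)
√(Z(-25) + E(-49)) = √(1/95 - 24) = √(-2279/95) = I*√216505/95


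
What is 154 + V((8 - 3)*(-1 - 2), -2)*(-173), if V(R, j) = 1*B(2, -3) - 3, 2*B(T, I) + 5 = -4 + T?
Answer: 2557/2 ≈ 1278.5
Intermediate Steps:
B(T, I) = -9/2 + T/2 (B(T, I) = -5/2 + (-4 + T)/2 = -5/2 + (-2 + T/2) = -9/2 + T/2)
V(R, j) = -13/2 (V(R, j) = 1*(-9/2 + (½)*2) - 3 = 1*(-9/2 + 1) - 3 = 1*(-7/2) - 3 = -7/2 - 3 = -13/2)
154 + V((8 - 3)*(-1 - 2), -2)*(-173) = 154 - 13/2*(-173) = 154 + 2249/2 = 2557/2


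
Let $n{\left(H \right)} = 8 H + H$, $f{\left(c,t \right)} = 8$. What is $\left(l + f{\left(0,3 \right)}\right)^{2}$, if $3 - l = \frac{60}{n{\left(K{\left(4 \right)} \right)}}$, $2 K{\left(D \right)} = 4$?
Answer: $\frac{529}{9} \approx 58.778$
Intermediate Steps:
$K{\left(D \right)} = 2$ ($K{\left(D \right)} = \frac{1}{2} \cdot 4 = 2$)
$n{\left(H \right)} = 9 H$
$l = - \frac{1}{3}$ ($l = 3 - \frac{60}{9 \cdot 2} = 3 - \frac{60}{18} = 3 - 60 \cdot \frac{1}{18} = 3 - \frac{10}{3} = - \frac{1}{3} \approx -0.33333$)
$\left(l + f{\left(0,3 \right)}\right)^{2} = \left(- \frac{1}{3} + 8\right)^{2} = \left(\frac{23}{3}\right)^{2} = \frac{529}{9}$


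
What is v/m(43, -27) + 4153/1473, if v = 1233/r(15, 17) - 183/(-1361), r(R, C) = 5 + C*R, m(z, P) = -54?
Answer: 8535045059/3127414680 ≈ 2.7291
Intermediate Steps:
v = 1725693/353860 (v = 1233/(5 + 17*15) - 183/(-1361) = 1233/(5 + 255) - 183*(-1/1361) = 1233/260 + 183/1361 = 1725693/353860 ≈ 4.8768)
v/m(43, -27) + 4153/1473 = (1725693/353860)/(-54) + 4153/1473 = (1725693/353860)*(-1/54) + 4153*(1/1473) = -575231/6369480 + 4153/1473 = 8535045059/3127414680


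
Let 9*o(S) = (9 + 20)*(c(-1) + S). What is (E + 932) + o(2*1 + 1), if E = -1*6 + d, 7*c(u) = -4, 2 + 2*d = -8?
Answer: 58516/63 ≈ 928.83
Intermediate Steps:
d = -5 (d = -1 + (½)*(-8) = -1 - 4 = -5)
c(u) = -4/7 (c(u) = (⅐)*(-4) = -4/7)
E = -11 (E = -1*6 - 5 = -6 - 5 = -11)
o(S) = -116/63 + 29*S/9 (o(S) = ((9 + 20)*(-4/7 + S))/9 = (29*(-4/7 + S))/9 = (-116/7 + 29*S)/9 = -116/63 + 29*S/9)
(E + 932) + o(2*1 + 1) = (-11 + 932) + (-116/63 + 29*(2*1 + 1)/9) = 921 + (-116/63 + 29*(2 + 1)/9) = 921 + (-116/63 + (29/9)*3) = 921 + (-116/63 + 29/3) = 921 + 493/63 = 58516/63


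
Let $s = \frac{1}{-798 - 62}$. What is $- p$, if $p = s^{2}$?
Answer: $- \frac{1}{739600} \approx -1.3521 \cdot 10^{-6}$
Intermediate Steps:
$s = - \frac{1}{860}$ ($s = \frac{1}{-860} = - \frac{1}{860} \approx -0.0011628$)
$p = \frac{1}{739600}$ ($p = \left(- \frac{1}{860}\right)^{2} = \frac{1}{739600} \approx 1.3521 \cdot 10^{-6}$)
$- p = \left(-1\right) \frac{1}{739600} = - \frac{1}{739600}$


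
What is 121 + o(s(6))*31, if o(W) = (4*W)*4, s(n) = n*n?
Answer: 17977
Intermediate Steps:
s(n) = n²
o(W) = 16*W
121 + o(s(6))*31 = 121 + (16*6²)*31 = 121 + (16*36)*31 = 121 + 576*31 = 121 + 17856 = 17977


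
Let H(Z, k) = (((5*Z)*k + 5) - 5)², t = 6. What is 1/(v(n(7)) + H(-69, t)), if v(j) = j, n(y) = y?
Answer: 1/4284907 ≈ 2.3338e-7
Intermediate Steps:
H(Z, k) = 25*Z²*k² (H(Z, k) = ((5*Z*k + 5) - 5)² = ((5 + 5*Z*k) - 5)² = (5*Z*k)² = 25*Z²*k²)
1/(v(n(7)) + H(-69, t)) = 1/(7 + 25*(-69)²*6²) = 1/(7 + 25*4761*36) = 1/(7 + 4284900) = 1/4284907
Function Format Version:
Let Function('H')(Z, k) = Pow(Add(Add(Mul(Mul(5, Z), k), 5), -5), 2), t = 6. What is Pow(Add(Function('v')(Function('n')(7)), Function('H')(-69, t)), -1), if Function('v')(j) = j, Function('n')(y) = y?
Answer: Rational(1, 4284907) ≈ 2.3338e-7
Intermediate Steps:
Function('H')(Z, k) = Mul(25, Pow(Z, 2), Pow(k, 2)) (Function('H')(Z, k) = Pow(Add(Add(Mul(5, Z, k), 5), -5), 2) = Pow(Add(Add(5, Mul(5, Z, k)), -5), 2) = Pow(Mul(5, Z, k), 2) = Mul(25, Pow(Z, 2), Pow(k, 2)))
Pow(Add(Function('v')(Function('n')(7)), Function('H')(-69, t)), -1) = Pow(Add(7, Mul(25, Pow(-69, 2), Pow(6, 2))), -1) = Pow(Add(7, Mul(25, 4761, 36)), -1) = Pow(Add(7, 4284900), -1) = Pow(4284907, -1) = Rational(1, 4284907)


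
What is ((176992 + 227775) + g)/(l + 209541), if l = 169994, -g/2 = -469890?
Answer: 1344547/379535 ≈ 3.5426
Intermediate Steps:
g = 939780 (g = -2*(-469890) = 939780)
((176992 + 227775) + g)/(l + 209541) = ((176992 + 227775) + 939780)/(169994 + 209541) = (404767 + 939780)/379535 = 1344547*(1/379535) = 1344547/379535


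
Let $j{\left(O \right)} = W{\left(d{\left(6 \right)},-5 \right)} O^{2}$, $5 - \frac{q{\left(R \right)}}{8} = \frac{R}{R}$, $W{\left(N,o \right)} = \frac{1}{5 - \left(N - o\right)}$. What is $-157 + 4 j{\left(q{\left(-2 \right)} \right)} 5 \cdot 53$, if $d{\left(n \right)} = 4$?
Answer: $-271517$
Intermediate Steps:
$W{\left(N,o \right)} = \frac{1}{5 + o - N}$
$q{\left(R \right)} = 32$ ($q{\left(R \right)} = 40 - 8 \frac{R}{R} = 40 - 8 = 32$)
$j{\left(O \right)} = - \frac{O^{2}}{4}$ ($j{\left(O \right)} = \frac{O^{2}}{5 - 5 - 4} = \frac{O^{2}}{-4} = - \frac{O^{2}}{4}$)
$-157 + 4 j{\left(q{\left(-2 \right)} \right)} 5 \cdot 53 = -157 + 4 \left(- \frac{32^{2}}{4}\right) 5 \cdot 53 = -157 + 4 \left(\left(- \frac{1}{4}\right) 1024\right) 5 \cdot 53 = -157 + 4 \left(-256\right) 5 \cdot 53 = -157 + \left(-1024\right) 5 \cdot 53 = -157 - 271360 = -271517$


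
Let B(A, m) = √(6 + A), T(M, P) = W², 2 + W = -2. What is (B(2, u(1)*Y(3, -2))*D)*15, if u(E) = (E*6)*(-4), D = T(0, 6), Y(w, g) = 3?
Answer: 480*√2 ≈ 678.82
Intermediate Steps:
W = -4 (W = -2 - 2 = -4)
T(M, P) = 16 (T(M, P) = (-4)² = 16)
D = 16
u(E) = -24*E (u(E) = (6*E)*(-4) = -24*E)
(B(2, u(1)*Y(3, -2))*D)*15 = (√(6 + 2)*16)*15 = (√8*16)*15 = ((2*√2)*16)*15 = (32*√2)*15 = 480*√2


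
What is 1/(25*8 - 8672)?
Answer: -1/8472 ≈ -0.00011804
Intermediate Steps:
1/(25*8 - 8672) = 1/(200 - 8672) = 1/(-8472) = -1/8472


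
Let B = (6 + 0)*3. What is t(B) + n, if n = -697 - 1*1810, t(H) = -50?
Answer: -2557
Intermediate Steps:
B = 18 (B = 6*3 = 18)
n = -2507 (n = -697 - 1810 = -2507)
t(B) + n = -50 - 2507 = -2557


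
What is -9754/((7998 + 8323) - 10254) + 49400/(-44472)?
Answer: -91686211/33726453 ≈ -2.7185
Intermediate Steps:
-9754/((7998 + 8323) - 10254) + 49400/(-44472) = -9754/(16321 - 10254) + 49400*(-1/44472) = -9754/6067 - 6175/5559 = -91686211/33726453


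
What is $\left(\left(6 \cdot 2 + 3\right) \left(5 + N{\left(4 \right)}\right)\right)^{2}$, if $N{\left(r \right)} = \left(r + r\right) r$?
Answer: $308025$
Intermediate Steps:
$N{\left(r \right)} = 2 r^{2}$ ($N{\left(r \right)} = 2 r r = 2 r^{2}$)
$\left(\left(6 \cdot 2 + 3\right) \left(5 + N{\left(4 \right)}\right)\right)^{2} = \left(\left(6 \cdot 2 + 3\right) \left(5 + 2 \cdot 4^{2}\right)\right)^{2} = \left(\left(12 + 3\right) \left(5 + 2 \cdot 16\right)\right)^{2} = \left(15 \left(5 + 32\right)\right)^{2} = \left(15 \cdot 37\right)^{2} = 555^{2} = 308025$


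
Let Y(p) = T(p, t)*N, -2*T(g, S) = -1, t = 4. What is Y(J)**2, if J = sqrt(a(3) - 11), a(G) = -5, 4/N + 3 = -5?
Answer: 1/16 ≈ 0.062500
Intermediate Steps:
T(g, S) = 1/2 (T(g, S) = -1/2*(-1) = 1/2)
N = -1/2 (N = 4/(-3 - 5) = 4/(-8) = 4*(-1/8) = -1/2 ≈ -0.50000)
J = 4*I (J = sqrt(-5 - 11) = sqrt(-16) = 4*I ≈ 4.0*I)
Y(p) = -1/4 (Y(p) = (1/2)*(-1/2) = -1/4)
Y(J)**2 = (-1/4)**2 = 1/16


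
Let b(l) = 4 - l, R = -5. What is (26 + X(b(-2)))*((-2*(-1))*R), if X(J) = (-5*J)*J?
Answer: 1540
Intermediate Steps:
X(J) = -5*J²
(26 + X(b(-2)))*((-2*(-1))*R) = (26 - 5*(4 - 1*(-2))²)*(-2*(-1)*(-5)) = (26 - 5*(4 + 2)²)*(2*(-5)) = (26 - 5*6²)*(-10) = (26 - 5*36)*(-10) = (26 - 180)*(-10) = -154*(-10) = 1540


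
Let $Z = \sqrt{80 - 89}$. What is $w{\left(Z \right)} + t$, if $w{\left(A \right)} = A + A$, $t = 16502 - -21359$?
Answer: $37861 + 6 i \approx 37861.0 + 6.0 i$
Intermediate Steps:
$t = 37861$ ($t = 16502 + 21359 = 37861$)
$Z = 3 i$ ($Z = \sqrt{-9} = 3 i \approx 3.0 i$)
$w{\left(A \right)} = 2 A$
$w{\left(Z \right)} + t = 2 \cdot 3 i + 37861 = 6 i + 37861 = 37861 + 6 i$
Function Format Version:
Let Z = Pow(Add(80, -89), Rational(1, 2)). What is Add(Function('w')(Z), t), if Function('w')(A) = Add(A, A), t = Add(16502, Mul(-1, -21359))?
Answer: Add(37861, Mul(6, I)) ≈ Add(37861., Mul(6.0000, I))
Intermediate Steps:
t = 37861 (t = Add(16502, 21359) = 37861)
Z = Mul(3, I) (Z = Pow(-9, Rational(1, 2)) = Mul(3, I) ≈ Mul(3.0000, I))
Function('w')(A) = Mul(2, A)
Add(Function('w')(Z), t) = Add(Mul(2, Mul(3, I)), 37861) = Add(Mul(6, I), 37861) = Add(37861, Mul(6, I))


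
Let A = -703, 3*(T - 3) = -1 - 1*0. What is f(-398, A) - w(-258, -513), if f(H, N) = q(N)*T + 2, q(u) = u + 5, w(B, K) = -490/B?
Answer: -80033/43 ≈ -1861.2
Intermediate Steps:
T = 8/3 (T = 3 + (-1 - 1*0)/3 = 3 + (-1 + 0)/3 = 3 + (⅓)*(-1) = 3 - ⅓ = 8/3 ≈ 2.6667)
q(u) = 5 + u
f(H, N) = 46/3 + 8*N/3 (f(H, N) = (5 + N)*(8/3) + 2 = (40/3 + 8*N/3) + 2 = 46/3 + 8*N/3)
f(-398, A) - w(-258, -513) = (46/3 + (8/3)*(-703)) - (-490)/(-258) = (46/3 - 5624/3) - (-490)*(-1)/258 = -5578/3 - 1*245/129 = -5578/3 - 245/129 = -80033/43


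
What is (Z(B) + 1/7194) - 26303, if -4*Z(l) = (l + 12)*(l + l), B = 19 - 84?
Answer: -100807723/3597 ≈ -28026.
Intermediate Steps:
B = -65
Z(l) = -l*(12 + l)/2 (Z(l) = -(l + 12)*(l + l)/4 = -(12 + l)*2*l/4 = -l*(12 + l)/2)
(Z(B) + 1/7194) - 26303 = (-1/2*(-65)*(12 - 65) + 1/7194) - 26303 = (-1/2*(-65)*(-53) + 1/7194) - 26303 = (-3445/2 + 1/7194) - 26303 = -6195832/3597 - 26303 = -100807723/3597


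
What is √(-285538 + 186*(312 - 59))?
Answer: 4*I*√14905 ≈ 488.34*I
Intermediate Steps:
√(-285538 + 186*(312 - 59)) = √(-285538 + 186*253) = √(-285538 + 47058) = √(-238480) = 4*I*√14905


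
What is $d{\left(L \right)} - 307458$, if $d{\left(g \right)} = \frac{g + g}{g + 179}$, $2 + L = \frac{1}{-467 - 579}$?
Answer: $- \frac{56923085764}{185141} \approx -3.0746 \cdot 10^{5}$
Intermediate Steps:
$L = - \frac{2093}{1046}$ ($L = -2 + \frac{1}{-467 - 579} = -2 + \frac{1}{-1046} = -2 - \frac{1}{1046} = - \frac{2093}{1046} \approx -2.001$)
$d{\left(g \right)} = \frac{2 g}{179 + g}$
$d{\left(L \right)} - 307458 = 2 \left(- \frac{2093}{1046}\right) \frac{1}{179 - \frac{2093}{1046}} - 307458 = 2 \left(- \frac{2093}{1046}\right) \frac{1}{\frac{185141}{1046}} - 307458 = 2 \left(- \frac{2093}{1046}\right) \frac{1046}{185141} - 307458 = - \frac{4186}{185141} - 307458 = - \frac{56923085764}{185141}$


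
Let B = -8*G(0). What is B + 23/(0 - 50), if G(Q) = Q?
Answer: -23/50 ≈ -0.46000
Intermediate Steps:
B = 0 (B = -8*0 = 0)
B + 23/(0 - 50) = 0 + 23/(0 - 50) = 0 + 23/(-50) = 0 - 1/50*23 = 0 - 23/50 = -23/50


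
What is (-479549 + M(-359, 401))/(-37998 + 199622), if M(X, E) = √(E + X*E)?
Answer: -479549/161624 + I*√143558/161624 ≈ -2.9671 + 0.0023443*I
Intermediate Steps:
M(X, E) = √(E + E*X)
(-479549 + M(-359, 401))/(-37998 + 199622) = (-479549 + √(401*(1 - 359)))/(-37998 + 199622) = (-479549 + √(401*(-358)))/161624 = (-479549 + √(-143558))*(1/161624) = (-479549 + I*√143558)*(1/161624) = -479549/161624 + I*√143558/161624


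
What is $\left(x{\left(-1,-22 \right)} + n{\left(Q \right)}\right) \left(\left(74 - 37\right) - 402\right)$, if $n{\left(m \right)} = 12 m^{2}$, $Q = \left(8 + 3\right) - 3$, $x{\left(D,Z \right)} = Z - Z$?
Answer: $-280320$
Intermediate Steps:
$x{\left(D,Z \right)} = 0$
$Q = 8$ ($Q = 11 - 3 = 8$)
$\left(x{\left(-1,-22 \right)} + n{\left(Q \right)}\right) \left(\left(74 - 37\right) - 402\right) = \left(0 + 12 \cdot 8^{2}\right) \left(\left(74 - 37\right) - 402\right) = \left(0 + 12 \cdot 64\right) \left(\left(74 - 37\right) - 402\right) = \left(0 + 768\right) \left(37 - 402\right) = 768 \left(-365\right) = -280320$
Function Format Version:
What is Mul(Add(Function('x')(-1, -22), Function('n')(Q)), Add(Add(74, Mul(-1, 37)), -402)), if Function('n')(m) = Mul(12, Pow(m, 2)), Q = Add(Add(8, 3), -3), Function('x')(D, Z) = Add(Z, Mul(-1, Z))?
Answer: -280320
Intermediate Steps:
Function('x')(D, Z) = 0
Q = 8 (Q = Add(11, -3) = 8)
Mul(Add(Function('x')(-1, -22), Function('n')(Q)), Add(Add(74, Mul(-1, 37)), -402)) = Mul(Add(0, Mul(12, Pow(8, 2))), Add(Add(74, Mul(-1, 37)), -402)) = Mul(Add(0, Mul(12, 64)), Add(Add(74, -37), -402)) = Mul(Add(0, 768), Add(37, -402)) = Mul(768, -365) = -280320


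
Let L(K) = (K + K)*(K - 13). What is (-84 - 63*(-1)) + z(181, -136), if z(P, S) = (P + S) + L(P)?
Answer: 60840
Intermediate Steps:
L(K) = 2*K*(-13 + K) (L(K) = (2*K)*(-13 + K) = 2*K*(-13 + K))
z(P, S) = P + S + 2*P*(-13 + P) (z(P, S) = (P + S) + 2*P*(-13 + P) = P + S + 2*P*(-13 + P))
(-84 - 63*(-1)) + z(181, -136) = (-84 - 63*(-1)) + (181 - 136 + 2*181*(-13 + 181)) = (-84 + 63) + (181 - 136 + 2*181*168) = -21 + (181 - 136 + 60816) = -21 + 60861 = 60840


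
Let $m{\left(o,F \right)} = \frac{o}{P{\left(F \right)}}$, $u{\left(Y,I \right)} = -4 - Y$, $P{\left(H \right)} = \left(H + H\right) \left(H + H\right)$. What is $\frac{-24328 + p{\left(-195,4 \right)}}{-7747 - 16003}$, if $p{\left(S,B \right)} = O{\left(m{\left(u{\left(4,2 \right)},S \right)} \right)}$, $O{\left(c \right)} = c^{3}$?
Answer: $\frac{668781236075062504}{652891908779296875} \approx 1.0243$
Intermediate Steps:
$P{\left(H \right)} = 4 H^{2}$ ($P{\left(H \right)} = 2 H 2 H = 4 H^{2}$)
$m{\left(o,F \right)} = \frac{o}{4 F^{2}}$
$p{\left(S,B \right)} = - \frac{8}{S^{6}}$ ($p{\left(S,B \right)} = \left(\frac{-4 - 4}{4 S^{2}}\right)^{3} = \left(\frac{1}{4} \left(-8\right) \frac{1}{S^{2}}\right)^{3} = \left(- \frac{2}{S^{2}}\right)^{3} = - \frac{8}{S^{6}}$)
$\frac{-24328 + p{\left(-195,4 \right)}}{-7747 - 16003} = \frac{-24328 - \frac{8}{54980371265625}}{-7747 - 16003} = \frac{-24328 - \frac{8}{54980371265625}}{-23750} = \left(-24328 - \frac{8}{54980371265625}\right) \left(- \frac{1}{23750}\right) = \left(- \frac{1337562472150125008}{54980371265625}\right) \left(- \frac{1}{23750}\right) = \frac{668781236075062504}{652891908779296875}$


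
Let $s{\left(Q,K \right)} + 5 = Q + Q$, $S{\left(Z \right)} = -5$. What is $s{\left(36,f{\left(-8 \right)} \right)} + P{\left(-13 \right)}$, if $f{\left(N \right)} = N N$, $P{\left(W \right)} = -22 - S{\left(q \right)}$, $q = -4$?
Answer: $50$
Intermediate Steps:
$P{\left(W \right)} = -17$ ($P{\left(W \right)} = -22 - -5 = -22 + 5 = -17$)
$f{\left(N \right)} = N^{2}$
$s{\left(Q,K \right)} = -5 + 2 Q$ ($s{\left(Q,K \right)} = -5 + \left(Q + Q\right) = -5 + 2 Q$)
$s{\left(36,f{\left(-8 \right)} \right)} + P{\left(-13 \right)} = \left(-5 + 2 \cdot 36\right) - 17 = \left(-5 + 72\right) - 17 = 67 - 17 = 50$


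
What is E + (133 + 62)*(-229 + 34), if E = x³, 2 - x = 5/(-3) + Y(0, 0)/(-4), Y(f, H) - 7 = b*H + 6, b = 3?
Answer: -65135413/1728 ≈ -37694.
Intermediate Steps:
Y(f, H) = 13 + 3*H (Y(f, H) = 7 + (3*H + 6) = 7 + (6 + 3*H) = 13 + 3*H)
x = 83/12 (x = 2 - (5/(-3) + (13 + 3*0)/(-4)) = 2 - (5*(-⅓) + (13 + 0)*(-¼)) = 2 - (-5/3 + 13*(-¼)) = 2 - (-5/3 - 13/4) = 2 - 1*(-59/12) = 2 + 59/12 = 83/12 ≈ 6.9167)
E = 571787/1728 (E = (83/12)³ = 571787/1728 ≈ 330.90)
E + (133 + 62)*(-229 + 34) = 571787/1728 + (133 + 62)*(-229 + 34) = 571787/1728 + 195*(-195) = 571787/1728 - 38025 = -65135413/1728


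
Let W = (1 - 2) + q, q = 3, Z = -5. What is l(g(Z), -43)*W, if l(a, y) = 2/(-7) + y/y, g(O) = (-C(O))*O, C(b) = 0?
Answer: 10/7 ≈ 1.4286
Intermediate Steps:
g(O) = 0 (g(O) = (-1*0)*O = 0*O = 0)
W = 2 (W = (1 - 2) + 3 = -1 + 3 = 2)
l(a, y) = 5/7 (l(a, y) = 2*(-⅐) + 1 = -2/7 + 1 = 5/7)
l(g(Z), -43)*W = (5/7)*2 = 10/7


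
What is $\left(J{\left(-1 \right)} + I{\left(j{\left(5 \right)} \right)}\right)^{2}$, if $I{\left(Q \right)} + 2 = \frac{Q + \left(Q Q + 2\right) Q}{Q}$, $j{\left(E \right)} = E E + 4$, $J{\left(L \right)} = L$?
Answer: $707281$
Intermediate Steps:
$j{\left(E \right)} = 4 + E^{2}$ ($j{\left(E \right)} = E^{2} + 4 = 4 + E^{2}$)
$I{\left(Q \right)} = -2 + \frac{Q + Q \left(2 + Q^{2}\right)}{Q}$ ($I{\left(Q \right)} = -2 + \frac{Q + \left(Q Q + 2\right) Q}{Q} = -2 + \frac{Q + \left(Q^{2} + 2\right) Q}{Q} = -2 + \frac{Q + \left(2 + Q^{2}\right) Q}{Q} = -2 + \frac{Q + Q \left(2 + Q^{2}\right)}{Q}$)
$\left(J{\left(-1 \right)} + I{\left(j{\left(5 \right)} \right)}\right)^{2} = \left(-1 + \left(1 + \left(4 + 5^{2}\right)^{2}\right)\right)^{2} = \left(-1 + \left(1 + \left(4 + 25\right)^{2}\right)\right)^{2} = \left(-1 + \left(1 + 29^{2}\right)\right)^{2} = \left(-1 + \left(1 + 841\right)\right)^{2} = \left(-1 + 842\right)^{2} = 841^{2} = 707281$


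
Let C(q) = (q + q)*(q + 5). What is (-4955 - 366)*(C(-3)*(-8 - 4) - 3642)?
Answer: 18612858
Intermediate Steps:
C(q) = 2*q*(5 + q) (C(q) = (2*q)*(5 + q) = 2*q*(5 + q))
(-4955 - 366)*(C(-3)*(-8 - 4) - 3642) = (-4955 - 366)*((2*(-3)*(5 - 3))*(-8 - 4) - 3642) = -5321*((2*(-3)*2)*(-12) - 3642) = -5321*(-12*(-12) - 3642) = -5321*(144 - 3642) = -5321*(-3498) = 18612858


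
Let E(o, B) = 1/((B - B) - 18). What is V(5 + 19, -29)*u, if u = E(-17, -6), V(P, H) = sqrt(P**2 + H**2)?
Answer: -sqrt(1417)/18 ≈ -2.0913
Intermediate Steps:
E(o, B) = -1/18 (E(o, B) = 1/(0 - 18) = 1/(-18) = -1/18)
V(P, H) = sqrt(H**2 + P**2)
u = -1/18 ≈ -0.055556
V(5 + 19, -29)*u = sqrt((-29)**2 + (5 + 19)**2)*(-1/18) = sqrt(841 + 24**2)*(-1/18) = sqrt(841 + 576)*(-1/18) = sqrt(1417)*(-1/18) = -sqrt(1417)/18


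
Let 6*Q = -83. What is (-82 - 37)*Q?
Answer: 9877/6 ≈ 1646.2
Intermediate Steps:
Q = -83/6 (Q = (1/6)*(-83) = -83/6 ≈ -13.833)
(-82 - 37)*Q = (-82 - 37)*(-83/6) = -119*(-83/6) = 9877/6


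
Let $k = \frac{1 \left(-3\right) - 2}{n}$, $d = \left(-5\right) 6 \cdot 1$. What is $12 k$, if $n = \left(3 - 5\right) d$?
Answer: $-1$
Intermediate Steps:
$d = -30$ ($d = \left(-30\right) 1 = -30$)
$n = 60$ ($n = \left(3 - 5\right) \left(-30\right) = \left(-2\right) \left(-30\right) = 60$)
$k = - \frac{1}{12}$ ($k = \frac{1 \left(-3\right) - 2}{60} = \left(-3 - 2\right) \frac{1}{60} = \left(-5\right) \frac{1}{60} = - \frac{1}{12} \approx -0.083333$)
$12 k = 12 \left(- \frac{1}{12}\right) = -1$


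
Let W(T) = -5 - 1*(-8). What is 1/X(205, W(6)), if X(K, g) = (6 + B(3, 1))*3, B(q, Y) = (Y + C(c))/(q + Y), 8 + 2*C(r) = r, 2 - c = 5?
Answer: 8/117 ≈ 0.068376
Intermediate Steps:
c = -3 (c = 2 - 1*5 = 2 - 5 = -3)
C(r) = -4 + r/2
B(q, Y) = (-11/2 + Y)/(Y + q) (B(q, Y) = (Y + (-4 + (½)*(-3)))/(q + Y) = (Y + (-4 - 3/2))/(Y + q) = (Y - 11/2)/(Y + q) = (-11/2 + Y)/(Y + q))
W(T) = 3 (W(T) = -5 + 8 = 3)
X(K, g) = 117/8 (X(K, g) = (6 + (-11/2 + 1)/(1 + 3))*3 = (6 - 9/2/4)*3 = (6 + (¼)*(-9/2))*3 = (6 - 9/8)*3 = (39/8)*3 = 117/8)
1/X(205, W(6)) = 1/(117/8) = 8/117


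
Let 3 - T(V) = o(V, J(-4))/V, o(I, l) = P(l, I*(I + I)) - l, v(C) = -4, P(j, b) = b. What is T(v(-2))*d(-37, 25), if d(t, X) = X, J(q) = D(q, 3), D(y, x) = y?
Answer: 300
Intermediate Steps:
J(q) = q
o(I, l) = -l + 2*I**2 (o(I, l) = I*(I + I) - l = I*(2*I) - l = 2*I**2 - l = -l + 2*I**2)
T(V) = 3 - (4 + 2*V**2)/V (T(V) = 3 - (-1*(-4) + 2*V**2)/V = 3 - (4 + 2*V**2)/V)
T(v(-2))*d(-37, 25) = (3 - 4/(-4) - 2*(-4))*25 = (3 - 4*(-1/4) + 8)*25 = (3 + 1 + 8)*25 = 12*25 = 300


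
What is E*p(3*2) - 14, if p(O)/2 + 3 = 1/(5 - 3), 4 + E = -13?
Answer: 71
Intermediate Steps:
E = -17 (E = -4 - 13 = -17)
p(O) = -5 (p(O) = -6 + 2/(5 - 3) = -6 + 2/2 = -6 + 2*(½) = -6 + 1 = -5)
E*p(3*2) - 14 = -17*(-5) - 14 = 85 - 14 = 71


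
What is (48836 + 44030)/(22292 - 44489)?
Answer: -92866/22197 ≈ -4.1837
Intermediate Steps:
(48836 + 44030)/(22292 - 44489) = 92866/(-22197) = 92866*(-1/22197) = -92866/22197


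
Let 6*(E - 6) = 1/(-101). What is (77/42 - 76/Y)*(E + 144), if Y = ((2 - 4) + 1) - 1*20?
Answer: 20815871/25452 ≈ 817.85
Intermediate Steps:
Y = -21 (Y = (-2 + 1) - 20 = -1 - 20 = -21)
E = 3635/606 (E = 6 + (⅙)/(-101) = 6 + (⅙)*(-1/101) = 6 - 1/606 = 3635/606 ≈ 5.9984)
(77/42 - 76/Y)*(E + 144) = (77/42 - 76/(-21))*(3635/606 + 144) = (77*(1/42) - 76*(-1/21))*(90899/606) = (11/6 + 76/21)*(90899/606) = (229/42)*(90899/606) = 20815871/25452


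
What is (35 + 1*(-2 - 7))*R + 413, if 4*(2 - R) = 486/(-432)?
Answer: 7557/16 ≈ 472.31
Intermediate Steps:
R = 73/32 (R = 2 - 243/(2*(-432)) = 2 - 243*(-1)/(2*432) = 2 - 1/4*(-9/8) = 2 + 9/32 = 73/32 ≈ 2.2813)
(35 + 1*(-2 - 7))*R + 413 = (35 + 1*(-2 - 7))*(73/32) + 413 = (35 + 1*(-9))*(73/32) + 413 = (35 - 9)*(73/32) + 413 = 26*(73/32) + 413 = 949/16 + 413 = 7557/16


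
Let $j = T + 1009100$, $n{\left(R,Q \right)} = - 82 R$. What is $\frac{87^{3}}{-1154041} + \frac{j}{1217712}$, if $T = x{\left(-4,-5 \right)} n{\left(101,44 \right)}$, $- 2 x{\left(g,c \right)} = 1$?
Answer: $\frac{122484883915}{468429858064} \approx 0.26148$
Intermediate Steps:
$x{\left(g,c \right)} = - \frac{1}{2}$ ($x{\left(g,c \right)} = \left(- \frac{1}{2}\right) 1 = - \frac{1}{2}$)
$T = 4141$ ($T = - \frac{\left(-82\right) 101}{2} = \left(- \frac{1}{2}\right) \left(-8282\right) = 4141$)
$j = 1013241$ ($j = 4141 + 1009100 = 1013241$)
$\frac{87^{3}}{-1154041} + \frac{j}{1217712} = \frac{87^{3}}{-1154041} + \frac{1013241}{1217712} = 658503 \left(- \frac{1}{1154041}\right) + 1013241 \cdot \frac{1}{1217712} = - \frac{658503}{1154041} + \frac{337747}{405904} = \frac{122484883915}{468429858064}$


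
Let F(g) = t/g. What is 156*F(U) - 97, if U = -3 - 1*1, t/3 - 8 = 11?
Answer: -2320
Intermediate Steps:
t = 57 (t = 24 + 3*11 = 24 + 33 = 57)
U = -4 (U = -3 - 1 = -4)
F(g) = 57/g
156*F(U) - 97 = 156*(57/(-4)) - 97 = 156*(57*(-1/4)) - 97 = 156*(-57/4) - 97 = -2223 - 97 = -2320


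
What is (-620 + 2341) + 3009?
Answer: 4730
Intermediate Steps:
(-620 + 2341) + 3009 = 1721 + 3009 = 4730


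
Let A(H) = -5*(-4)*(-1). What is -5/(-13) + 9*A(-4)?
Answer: -2335/13 ≈ -179.62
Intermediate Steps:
A(H) = -20 (A(H) = 20*(-1) = -20)
-5/(-13) + 9*A(-4) = -5/(-13) + 9*(-20) = -5*(-1/13) - 180 = 5/13 - 180 = -2335/13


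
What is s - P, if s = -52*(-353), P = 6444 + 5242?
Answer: 6670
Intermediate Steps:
P = 11686
s = 18356
s - P = 18356 - 1*11686 = 18356 - 11686 = 6670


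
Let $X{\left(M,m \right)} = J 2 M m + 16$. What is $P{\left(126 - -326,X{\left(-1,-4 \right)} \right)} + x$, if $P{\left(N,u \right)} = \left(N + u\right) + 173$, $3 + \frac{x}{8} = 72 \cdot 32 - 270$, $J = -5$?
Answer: $16849$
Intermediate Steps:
$x = 16248$ ($x = -24 + 8 \left(72 \cdot 32 - 270\right) = -24 + 8 \left(2304 - 270\right) = -24 + 8 \cdot 2034 = -24 + 16272 = 16248$)
$X{\left(M,m \right)} = 16 - 10 M m$ ($X{\left(M,m \right)} = \left(-5\right) 2 M m + 16 = - 10 M m + 16 = 16 - 10 M m$)
$P{\left(N,u \right)} = 173 + N + u$
$P{\left(126 - -326,X{\left(-1,-4 \right)} \right)} + x = \left(173 + \left(126 - -326\right) + \left(16 - \left(-10\right) \left(-4\right)\right)\right) + 16248 = \left(173 + \left(126 + 326\right) + \left(16 - 40\right)\right) + 16248 = \left(173 + 452 - 24\right) + 16248 = 601 + 16248 = 16849$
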